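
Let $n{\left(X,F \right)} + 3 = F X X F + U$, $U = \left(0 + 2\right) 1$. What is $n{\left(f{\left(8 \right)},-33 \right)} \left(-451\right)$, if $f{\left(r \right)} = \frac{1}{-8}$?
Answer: $- \frac{462275}{64} \approx -7223.0$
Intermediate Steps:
$f{\left(r \right)} = - \frac{1}{8}$
$U = 2$ ($U = 2 \cdot 1 = 2$)
$n{\left(X,F \right)} = -1 + F^{2} X^{2}$ ($n{\left(X,F \right)} = -3 + \left(F X X F + 2\right) = -3 + \left(F X^{2} F + 2\right) = -3 + \left(F^{2} X^{2} + 2\right) = -3 + \left(2 + F^{2} X^{2}\right) = -1 + F^{2} X^{2}$)
$n{\left(f{\left(8 \right)},-33 \right)} \left(-451\right) = \left(-1 + \left(-33\right)^{2} \left(- \frac{1}{8}\right)^{2}\right) \left(-451\right) = \left(-1 + 1089 \cdot \frac{1}{64}\right) \left(-451\right) = \left(-1 + \frac{1089}{64}\right) \left(-451\right) = \frac{1025}{64} \left(-451\right) = - \frac{462275}{64}$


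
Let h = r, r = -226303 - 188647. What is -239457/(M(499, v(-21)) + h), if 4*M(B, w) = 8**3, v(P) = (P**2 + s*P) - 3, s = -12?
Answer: 79819/138274 ≈ 0.57725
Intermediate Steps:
r = -414950
v(P) = -3 + P**2 - 12*P (v(P) = (P**2 - 12*P) - 3 = -3 + P**2 - 12*P)
M(B, w) = 128 (M(B, w) = (1/4)*8**3 = (1/4)*512 = 128)
h = -414950
-239457/(M(499, v(-21)) + h) = -239457/(128 - 414950) = -239457/(-414822) = -239457*(-1/414822) = 79819/138274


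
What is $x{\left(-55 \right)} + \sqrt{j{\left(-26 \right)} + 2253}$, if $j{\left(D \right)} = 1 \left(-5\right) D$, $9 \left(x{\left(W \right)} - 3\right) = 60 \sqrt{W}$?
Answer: $3 + \sqrt{2383} + \frac{20 i \sqrt{55}}{3} \approx 51.816 + 49.441 i$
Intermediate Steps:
$x{\left(W \right)} = 3 + \frac{20 \sqrt{W}}{3}$ ($x{\left(W \right)} = 3 + \frac{60 \sqrt{W}}{9} = 3 + \frac{20 \sqrt{W}}{3}$)
$j{\left(D \right)} = - 5 D$
$x{\left(-55 \right)} + \sqrt{j{\left(-26 \right)} + 2253} = \left(3 + \frac{20 \sqrt{-55}}{3}\right) + \sqrt{\left(-5\right) \left(-26\right) + 2253} = \left(3 + \frac{20 i \sqrt{55}}{3}\right) + \sqrt{130 + 2253} = \left(3 + \frac{20 i \sqrt{55}}{3}\right) + \sqrt{2383} = 3 + \sqrt{2383} + \frac{20 i \sqrt{55}}{3}$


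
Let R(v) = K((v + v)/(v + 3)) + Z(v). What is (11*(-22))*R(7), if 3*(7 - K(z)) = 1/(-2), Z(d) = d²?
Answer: -40777/3 ≈ -13592.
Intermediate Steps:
K(z) = 43/6 (K(z) = 7 - ⅓/(-2) = 7 - ⅓*(-½) = 7 + ⅙ = 43/6)
R(v) = 43/6 + v²
(11*(-22))*R(7) = (11*(-22))*(43/6 + 7²) = -242*(43/6 + 49) = -242*337/6 = -40777/3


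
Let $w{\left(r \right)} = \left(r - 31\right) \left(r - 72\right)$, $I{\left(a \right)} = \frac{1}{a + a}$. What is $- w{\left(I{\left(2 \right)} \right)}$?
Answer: $- \frac{35301}{16} \approx -2206.3$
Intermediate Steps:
$I{\left(a \right)} = \frac{1}{2 a}$
$w{\left(r \right)} = \left(-72 + r\right) \left(-31 + r\right)$ ($w{\left(r \right)} = \left(-31 + r\right) \left(-72 + r\right) = \left(-72 + r\right) \left(-31 + r\right)$)
$- w{\left(I{\left(2 \right)} \right)} = - (2232 + \left(\frac{1}{2 \cdot 2}\right)^{2} - 103 \frac{1}{2 \cdot 2}) = - (2232 + \left(\frac{1}{2} \cdot \frac{1}{2}\right)^{2} - 103 \cdot \frac{1}{2} \cdot \frac{1}{2}) = - (2232 + \left(\frac{1}{4}\right)^{2} - \frac{103}{4}) = - (2232 + \frac{1}{16} - \frac{103}{4}) = \left(-1\right) \frac{35301}{16} = - \frac{35301}{16}$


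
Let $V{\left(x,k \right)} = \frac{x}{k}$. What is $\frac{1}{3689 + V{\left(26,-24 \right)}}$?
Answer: $\frac{12}{44255} \approx 0.00027116$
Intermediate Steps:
$\frac{1}{3689 + V{\left(26,-24 \right)}} = \frac{1}{3689 + \frac{26}{-24}} = \frac{1}{3689 + 26 \left(- \frac{1}{24}\right)} = \frac{1}{3689 - \frac{13}{12}} = \frac{1}{\frac{44255}{12}} = \frac{12}{44255}$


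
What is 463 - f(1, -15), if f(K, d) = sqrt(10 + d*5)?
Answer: 463 - I*sqrt(65) ≈ 463.0 - 8.0623*I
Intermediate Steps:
f(K, d) = sqrt(10 + 5*d)
463 - f(1, -15) = 463 - sqrt(10 + 5*(-15)) = 463 - sqrt(10 - 75) = 463 - sqrt(-65) = 463 - I*sqrt(65)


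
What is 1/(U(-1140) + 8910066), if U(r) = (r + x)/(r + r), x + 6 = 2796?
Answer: 76/677164961 ≈ 1.1223e-7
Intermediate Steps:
x = 2790 (x = -6 + 2796 = 2790)
U(r) = (2790 + r)/(2*r) (U(r) = (r + 2790)/(r + r) = (2790 + r)/((2*r)) = (2790 + r)*(1/(2*r)) = (2790 + r)/(2*r))
1/(U(-1140) + 8910066) = 1/((½)*(2790 - 1140)/(-1140) + 8910066) = 1/((½)*(-1/1140)*1650 + 8910066) = 1/(-55/76 + 8910066) = 1/(677164961/76) = 76/677164961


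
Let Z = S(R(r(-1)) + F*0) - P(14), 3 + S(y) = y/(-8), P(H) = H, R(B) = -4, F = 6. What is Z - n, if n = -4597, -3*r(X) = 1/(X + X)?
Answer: 9161/2 ≈ 4580.5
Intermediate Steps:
r(X) = -1/(6*X) (r(X) = -1/(3*(X + X)) = -1/(2*X)/3 = -1/(6*X))
S(y) = -3 - y/8 (S(y) = -3 + y/(-8) = -3 + y*(-⅛) = -3 - y/8)
Z = -33/2 (Z = (-3 - (-4 + 6*0)/8) - 1*14 = (-3 - (-4 + 0)/8) - 14 = (-3 - ⅛*(-4)) - 14 = (-3 + ½) - 14 = -5/2 - 14 = -33/2 ≈ -16.500)
Z - n = -33/2 - 1*(-4597) = -33/2 + 4597 = 9161/2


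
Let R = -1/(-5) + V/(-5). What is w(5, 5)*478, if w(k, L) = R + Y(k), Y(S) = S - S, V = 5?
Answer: -1912/5 ≈ -382.40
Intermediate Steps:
Y(S) = 0
R = -⅘ (R = -1/(-5) + 5/(-5) = -1*(-⅕) + 5*(-⅕) = ⅕ - 1 = -⅘ ≈ -0.80000)
w(k, L) = -⅘ (w(k, L) = -⅘ + 0 = -⅘)
w(5, 5)*478 = -⅘*478 = -1912/5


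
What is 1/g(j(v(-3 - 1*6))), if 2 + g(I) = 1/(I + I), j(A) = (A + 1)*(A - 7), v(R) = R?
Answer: -256/511 ≈ -0.50098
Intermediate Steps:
j(A) = (1 + A)*(-7 + A)
g(I) = -2 + 1/(2*I) (g(I) = -2 + 1/(I + I) = -2 + 1/(2*I))
1/g(j(v(-3 - 1*6))) = 1/(-2 + 1/(2*(-7 + (-3 - 1*6)**2 - 6*(-3 - 1*6)))) = 1/(-2 + 1/(2*(-7 + (-3 - 6)**2 - 6*(-3 - 6)))) = 1/(-2 + 1/(2*(-7 + (-9)**2 - 6*(-9)))) = 1/(-2 + 1/(2*(-7 + 81 + 54))) = 1/(-2 + (1/2)/128) = 1/(-2 + (1/2)*(1/128)) = 1/(-2 + 1/256) = 1/(-511/256) = -256/511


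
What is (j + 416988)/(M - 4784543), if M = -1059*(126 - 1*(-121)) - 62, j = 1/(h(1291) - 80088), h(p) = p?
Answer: -32857403435/397623687866 ≈ -0.082634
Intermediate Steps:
j = -1/78797 (j = 1/(1291 - 80088) = 1/(-78797) = -1/78797 ≈ -1.2691e-5)
M = -261635 (M = -1059*(126 + 121) - 62 = -1059*247 - 62 = -261573 - 62 = -261635)
(j + 416988)/(M - 4784543) = (-1/78797 + 416988)/(-261635 - 4784543) = (32857403435/78797)/(-5046178) = (32857403435/78797)*(-1/5046178) = -32857403435/397623687866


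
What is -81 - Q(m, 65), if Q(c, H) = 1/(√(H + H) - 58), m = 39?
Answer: -130948/1617 + √130/3234 ≈ -80.979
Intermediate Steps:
Q(c, H) = 1/(-58 + √2*√H) (Q(c, H) = 1/(√(2*H) - 58) = 1/(√2*√H - 58) = 1/(-58 + √2*√H))
-81 - Q(m, 65) = -81 - 1/(-58 + √2*√65) = -81 - 1/(-58 + √130)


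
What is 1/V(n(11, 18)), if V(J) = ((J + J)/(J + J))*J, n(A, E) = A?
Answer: 1/11 ≈ 0.090909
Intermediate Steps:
V(J) = J (V(J) = ((2*J)/((2*J)))*J = ((2*J)*(1/(2*J)))*J = 1*J = J)
1/V(n(11, 18)) = 1/11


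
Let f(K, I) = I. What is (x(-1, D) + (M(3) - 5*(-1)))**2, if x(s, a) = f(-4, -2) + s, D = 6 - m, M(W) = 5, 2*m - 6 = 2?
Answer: 49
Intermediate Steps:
m = 4 (m = 3 + (1/2)*2 = 3 + 1 = 4)
D = 2 (D = 6 - 1*4 = 6 - 4 = 2)
x(s, a) = -2 + s
(x(-1, D) + (M(3) - 5*(-1)))**2 = ((-2 - 1) + (5 - 5*(-1)))**2 = (-3 + (5 + 5))**2 = (-3 + 10)**2 = 7**2 = 49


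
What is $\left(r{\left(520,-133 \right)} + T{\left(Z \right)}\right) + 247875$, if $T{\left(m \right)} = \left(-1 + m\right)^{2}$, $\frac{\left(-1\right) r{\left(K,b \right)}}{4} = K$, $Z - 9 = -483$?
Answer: $471420$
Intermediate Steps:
$Z = -474$ ($Z = 9 - 483 = -474$)
$r{\left(K,b \right)} = - 4 K$
$\left(r{\left(520,-133 \right)} + T{\left(Z \right)}\right) + 247875 = \left(\left(-4\right) 520 + \left(-1 - 474\right)^{2}\right) + 247875 = \left(-2080 + \left(-475\right)^{2}\right) + 247875 = \left(-2080 + 225625\right) + 247875 = 223545 + 247875 = 471420$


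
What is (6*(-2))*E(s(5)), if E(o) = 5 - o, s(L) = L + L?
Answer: 60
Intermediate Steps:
s(L) = 2*L
(6*(-2))*E(s(5)) = (6*(-2))*(5 - 2*5) = -12*(5 - 1*10) = -12*(5 - 10) = -12*(-5) = 60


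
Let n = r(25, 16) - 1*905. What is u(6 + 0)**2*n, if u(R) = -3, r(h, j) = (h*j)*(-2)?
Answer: -15345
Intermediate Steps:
r(h, j) = -2*h*j
n = -1705 (n = -2*25*16 - 1*905 = -800 - 905 = -1705)
u(6 + 0)**2*n = (-3)**2*(-1705) = 9*(-1705) = -15345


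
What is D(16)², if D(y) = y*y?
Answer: 65536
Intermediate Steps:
D(y) = y²
D(16)² = (16²)² = 256² = 65536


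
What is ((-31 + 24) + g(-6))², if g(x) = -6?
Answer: 169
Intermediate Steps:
((-31 + 24) + g(-6))² = ((-31 + 24) - 6)² = (-7 - 6)² = (-13)² = 169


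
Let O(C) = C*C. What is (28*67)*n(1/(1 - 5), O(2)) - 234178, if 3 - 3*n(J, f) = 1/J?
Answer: -689402/3 ≈ -2.2980e+5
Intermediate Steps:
O(C) = C**2
n(J, f) = 1 - 1/(3*J)
(28*67)*n(1/(1 - 5), O(2)) - 234178 = (28*67)*((-1/3 + 1/(1 - 5))/(1/(1 - 5))) - 234178 = 1876*((-1/3 + 1/(-4))/(1/(-4))) - 234178 = 1876*((-1/3 - 1/4)/(-1/4)) - 234178 = 1876*(-4*(-7/12)) - 234178 = 1876*(7/3) - 234178 = 13132/3 - 234178 = -689402/3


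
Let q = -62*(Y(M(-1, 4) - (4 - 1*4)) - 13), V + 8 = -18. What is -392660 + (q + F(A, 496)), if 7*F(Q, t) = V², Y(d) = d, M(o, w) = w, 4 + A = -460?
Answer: -2744038/7 ≈ -3.9201e+5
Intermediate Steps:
V = -26 (V = -8 - 18 = -26)
A = -464 (A = -4 - 460 = -464)
q = 558 (q = -62*((4 - (4 - 1*4)) - 13) = -62*((4 - (4 - 4)) - 13) = -62*((4 - 1*0) - 13) = -62*((4 + 0) - 13) = -62*(4 - 13) = -62*(-9) = 558)
F(Q, t) = 676/7 (F(Q, t) = (⅐)*(-26)² = (⅐)*676 = 676/7)
-392660 + (q + F(A, 496)) = -392660 + (558 + 676/7) = -392660 + 4582/7 = -2744038/7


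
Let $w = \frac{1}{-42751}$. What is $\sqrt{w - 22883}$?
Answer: $\frac{i \sqrt{41822069249634}}{42751} \approx 151.27 i$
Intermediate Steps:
$w = - \frac{1}{42751} \approx -2.3391 \cdot 10^{-5}$
$\sqrt{w - 22883} = \sqrt{- \frac{1}{42751} - 22883} = \sqrt{- \frac{978271134}{42751}} = \frac{i \sqrt{41822069249634}}{42751}$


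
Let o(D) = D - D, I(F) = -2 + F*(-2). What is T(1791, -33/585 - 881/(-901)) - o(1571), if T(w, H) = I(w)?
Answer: -3584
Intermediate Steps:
I(F) = -2 - 2*F
o(D) = 0
T(w, H) = -2 - 2*w
T(1791, -33/585 - 881/(-901)) - o(1571) = (-2 - 2*1791) - 1*0 = (-2 - 3582) + 0 = -3584 + 0 = -3584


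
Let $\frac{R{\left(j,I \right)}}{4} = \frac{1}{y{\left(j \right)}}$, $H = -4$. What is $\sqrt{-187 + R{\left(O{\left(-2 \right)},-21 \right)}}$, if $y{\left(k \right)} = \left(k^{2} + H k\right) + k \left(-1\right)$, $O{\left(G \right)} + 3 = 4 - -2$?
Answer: $\frac{i \sqrt{1689}}{3} \approx 13.699 i$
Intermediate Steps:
$O{\left(G \right)} = 3$ ($O{\left(G \right)} = -3 + \left(4 - -2\right) = -3 + \left(4 + 2\right) = -3 + 6 = 3$)
$y{\left(k \right)} = k^{2} - 5 k$ ($y{\left(k \right)} = \left(k^{2} - 4 k\right) + k \left(-1\right) = \left(k^{2} - 4 k\right) - k = k^{2} - 5 k$)
$R{\left(j,I \right)} = \frac{4}{j \left(-5 + j\right)}$
$\sqrt{-187 + R{\left(O{\left(-2 \right)},-21 \right)}} = \sqrt{-187 + \frac{4}{3 \left(-5 + 3\right)}} = \sqrt{-187 + 4 \cdot \frac{1}{3} \frac{1}{-2}} = \sqrt{-187 + 4 \cdot \frac{1}{3} \left(- \frac{1}{2}\right)} = \sqrt{-187 - \frac{2}{3}} = \sqrt{- \frac{563}{3}} = \frac{i \sqrt{1689}}{3}$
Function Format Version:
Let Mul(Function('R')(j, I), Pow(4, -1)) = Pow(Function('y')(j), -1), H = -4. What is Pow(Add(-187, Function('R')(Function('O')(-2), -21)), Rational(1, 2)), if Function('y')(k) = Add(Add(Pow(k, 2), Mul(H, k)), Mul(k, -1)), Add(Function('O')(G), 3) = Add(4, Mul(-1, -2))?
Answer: Mul(Rational(1, 3), I, Pow(1689, Rational(1, 2))) ≈ Mul(13.699, I)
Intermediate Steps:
Function('O')(G) = 3 (Function('O')(G) = Add(-3, Add(4, Mul(-1, -2))) = Add(-3, Add(4, 2)) = Add(-3, 6) = 3)
Function('y')(k) = Add(Pow(k, 2), Mul(-5, k)) (Function('y')(k) = Add(Add(Pow(k, 2), Mul(-4, k)), Mul(k, -1)) = Add(Add(Pow(k, 2), Mul(-4, k)), Mul(-1, k)) = Add(Pow(k, 2), Mul(-5, k)))
Function('R')(j, I) = Mul(4, Pow(j, -1), Pow(Add(-5, j), -1)) (Function('R')(j, I) = Mul(4, Pow(Mul(j, Add(-5, j)), -1)) = Mul(4, Mul(Pow(j, -1), Pow(Add(-5, j), -1))) = Mul(4, Pow(j, -1), Pow(Add(-5, j), -1)))
Pow(Add(-187, Function('R')(Function('O')(-2), -21)), Rational(1, 2)) = Pow(Add(-187, Mul(4, Pow(3, -1), Pow(Add(-5, 3), -1))), Rational(1, 2)) = Pow(Add(-187, Mul(4, Rational(1, 3), Pow(-2, -1))), Rational(1, 2)) = Pow(Add(-187, Mul(4, Rational(1, 3), Rational(-1, 2))), Rational(1, 2)) = Pow(Add(-187, Rational(-2, 3)), Rational(1, 2)) = Pow(Rational(-563, 3), Rational(1, 2)) = Mul(Rational(1, 3), I, Pow(1689, Rational(1, 2)))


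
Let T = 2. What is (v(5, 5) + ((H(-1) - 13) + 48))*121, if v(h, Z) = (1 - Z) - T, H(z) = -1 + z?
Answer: 3267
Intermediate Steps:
v(h, Z) = -1 - Z (v(h, Z) = (1 - Z) - 1*2 = (1 - Z) - 2 = -1 - Z)
(v(5, 5) + ((H(-1) - 13) + 48))*121 = ((-1 - 1*5) + (((-1 - 1) - 13) + 48))*121 = ((-1 - 5) + ((-2 - 13) + 48))*121 = (-6 + (-15 + 48))*121 = (-6 + 33)*121 = 27*121 = 3267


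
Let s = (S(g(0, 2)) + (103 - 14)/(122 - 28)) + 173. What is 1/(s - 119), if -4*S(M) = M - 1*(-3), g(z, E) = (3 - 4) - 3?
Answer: 188/10377 ≈ 0.018117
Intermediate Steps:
g(z, E) = -4 (g(z, E) = -1 - 3 = -4)
S(M) = -3/4 - M/4 (S(M) = -(M - 1*(-3))/4 = -(M + 3)/4 = -(3 + M)/4 = -3/4 - M/4)
s = 32749/188 (s = ((-3/4 - 1/4*(-4)) + (103 - 14)/(122 - 28)) + 173 = ((-3/4 + 1) + 89/94) + 173 = (1/4 + 89*(1/94)) + 173 = (1/4 + 89/94) + 173 = 225/188 + 173 = 32749/188 ≈ 174.20)
1/(s - 119) = 1/(32749/188 - 119) = 1/(10377/188) = 188/10377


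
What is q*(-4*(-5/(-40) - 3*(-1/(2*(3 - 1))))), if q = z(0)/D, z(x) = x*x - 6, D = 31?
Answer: 21/31 ≈ 0.67742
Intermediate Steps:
z(x) = -6 + x² (z(x) = x² - 6 = -6 + x²)
q = -6/31 (q = (-6 + 0²)/31 = (-6 + 0)*(1/31) = -6*1/31 = -6/31 ≈ -0.19355)
q*(-4*(-5/(-40) - 3*(-1/(2*(3 - 1))))) = -(-24)*(-5/(-40) - 3*(-1/(2*(3 - 1))))/31 = -(-24)*(-5*(-1/40) - 3/((-2*2)))/31 = -(-24)*(⅛ - 3/(-4))/31 = -(-24)*(⅛ - 3*(-¼))/31 = -(-24)*(⅛ + ¾)/31 = -(-24)*7/(31*8) = -6/31*(-7/2) = 21/31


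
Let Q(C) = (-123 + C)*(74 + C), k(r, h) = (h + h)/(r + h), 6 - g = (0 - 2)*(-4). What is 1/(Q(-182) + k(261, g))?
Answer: 259/8531456 ≈ 3.0358e-5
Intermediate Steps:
g = -2 (g = 6 - (0 - 2)*(-4) = 6 - (-2)*(-4) = 6 - 1*8 = 6 - 8 = -2)
k(r, h) = 2*h/(h + r) (k(r, h) = (2*h)/(h + r) = 2*h/(h + r))
1/(Q(-182) + k(261, g)) = 1/((-9102 + (-182)² - 49*(-182)) + 2*(-2)/(-2 + 261)) = 1/((-9102 + 33124 + 8918) + 2*(-2)/259) = 1/(32940 + 2*(-2)*(1/259)) = 1/(32940 - 4/259) = 1/(8531456/259) = 259/8531456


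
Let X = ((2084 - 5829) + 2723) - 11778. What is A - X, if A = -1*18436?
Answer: -5636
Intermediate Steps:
X = -12800 (X = (-3745 + 2723) - 11778 = -1022 - 11778 = -12800)
A = -18436
A - X = -18436 - 1*(-12800) = -18436 + 12800 = -5636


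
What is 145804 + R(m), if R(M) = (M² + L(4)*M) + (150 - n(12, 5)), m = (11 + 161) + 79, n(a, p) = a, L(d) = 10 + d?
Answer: 212457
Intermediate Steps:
m = 251 (m = 172 + 79 = 251)
R(M) = 138 + M² + 14*M (R(M) = (M² + (10 + 4)*M) + (150 - 1*12) = (M² + 14*M) + (150 - 12) = (M² + 14*M) + 138 = 138 + M² + 14*M)
145804 + R(m) = 145804 + (138 + 251² + 14*251) = 145804 + (138 + 63001 + 3514) = 145804 + 66653 = 212457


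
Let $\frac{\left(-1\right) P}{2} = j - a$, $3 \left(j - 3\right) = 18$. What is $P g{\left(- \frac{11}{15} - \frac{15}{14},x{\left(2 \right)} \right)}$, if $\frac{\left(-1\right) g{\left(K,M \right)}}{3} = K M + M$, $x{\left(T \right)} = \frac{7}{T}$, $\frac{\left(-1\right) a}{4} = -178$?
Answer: $\frac{118807}{10} \approx 11881.0$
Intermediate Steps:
$a = 712$ ($a = \left(-4\right) \left(-178\right) = 712$)
$j = 9$ ($j = 3 + \frac{1}{3} \cdot 18 = 3 + 6 = 9$)
$g{\left(K,M \right)} = - 3 M - 3 K M$ ($g{\left(K,M \right)} = - 3 \left(K M + M\right) = - 3 \left(M + K M\right) = - 3 M - 3 K M$)
$P = 1406$ ($P = - 2 \left(9 - 712\right) = \left(-2\right) \left(-703\right) = 1406$)
$P g{\left(- \frac{11}{15} - \frac{15}{14},x{\left(2 \right)} \right)} = 1406 \left(- 3 \cdot \frac{7}{2} \left(1 - \left(\frac{11}{15} + \frac{15}{14}\right)\right)\right) = 1406 \left(- 3 \cdot 7 \cdot \frac{1}{2} \left(1 - \frac{379}{210}\right)\right) = 1406 \left(\left(-3\right) \frac{7}{2} \left(1 - \frac{379}{210}\right)\right) = 1406 \left(\left(-3\right) \frac{7}{2} \left(- \frac{169}{210}\right)\right) = 1406 \cdot \frac{169}{20} = \frac{118807}{10}$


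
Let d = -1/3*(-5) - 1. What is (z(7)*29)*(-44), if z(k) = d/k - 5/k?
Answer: 16588/21 ≈ 789.90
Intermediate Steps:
d = ⅔ (d = -1*⅓*(-5) - 1 = -⅓*(-5) - 1 = 5/3 - 1 = ⅔ ≈ 0.66667)
z(k) = -13/(3*k) (z(k) = 2/(3*k) - 5/k = -13/(3*k))
(z(7)*29)*(-44) = (-13/3/7*29)*(-44) = (-13/3*⅐*29)*(-44) = -13/21*29*(-44) = -377/21*(-44) = 16588/21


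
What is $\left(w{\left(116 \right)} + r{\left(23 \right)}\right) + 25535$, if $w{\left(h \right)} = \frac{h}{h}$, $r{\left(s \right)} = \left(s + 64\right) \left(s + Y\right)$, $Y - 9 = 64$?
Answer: $33888$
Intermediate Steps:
$Y = 73$ ($Y = 9 + 64 = 73$)
$r{\left(s \right)} = \left(64 + s\right) \left(73 + s\right)$ ($r{\left(s \right)} = \left(s + 64\right) \left(s + 73\right) = \left(64 + s\right) \left(73 + s\right)$)
$w{\left(h \right)} = 1$
$\left(w{\left(116 \right)} + r{\left(23 \right)}\right) + 25535 = \left(1 + \left(4672 + 23^{2} + 137 \cdot 23\right)\right) + 25535 = \left(1 + \left(4672 + 529 + 3151\right)\right) + 25535 = \left(1 + 8352\right) + 25535 = 8353 + 25535 = 33888$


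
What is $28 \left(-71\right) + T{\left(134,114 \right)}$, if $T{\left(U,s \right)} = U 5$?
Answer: $-1318$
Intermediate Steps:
$T{\left(U,s \right)} = 5 U$
$28 \left(-71\right) + T{\left(134,114 \right)} = 28 \left(-71\right) + 5 \cdot 134 = -1988 + 670 = -1318$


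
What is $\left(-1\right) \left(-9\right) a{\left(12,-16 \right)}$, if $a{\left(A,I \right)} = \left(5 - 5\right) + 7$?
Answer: $63$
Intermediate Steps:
$a{\left(A,I \right)} = 7$ ($a{\left(A,I \right)} = 0 + 7 = 7$)
$\left(-1\right) \left(-9\right) a{\left(12,-16 \right)} = \left(-1\right) \left(-9\right) 7 = 9 \cdot 7 = 63$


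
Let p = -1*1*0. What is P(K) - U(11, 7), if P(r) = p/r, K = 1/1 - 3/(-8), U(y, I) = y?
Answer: -11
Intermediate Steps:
K = 11/8 (K = 1*1 - 3*(-1/8) = 1 + 3/8 = 11/8 ≈ 1.3750)
p = 0 (p = -1*0 = 0)
P(r) = 0 (P(r) = 0/r = 0)
P(K) - U(11, 7) = 0 - 1*11 = 0 - 11 = -11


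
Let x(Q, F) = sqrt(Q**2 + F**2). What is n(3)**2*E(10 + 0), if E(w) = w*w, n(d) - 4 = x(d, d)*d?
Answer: 17800 + 7200*sqrt(2) ≈ 27982.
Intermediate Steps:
x(Q, F) = sqrt(F**2 + Q**2)
n(d) = 4 + d*sqrt(2)*sqrt(d**2) (n(d) = 4 + sqrt(d**2 + d**2)*d = 4 + sqrt(2*d**2)*d = 4 + (sqrt(2)*sqrt(d**2))*d = 4 + d*sqrt(2)*sqrt(d**2))
E(w) = w**2
n(3)**2*E(10 + 0) = (4 + 3*sqrt(2)*sqrt(3**2))**2*(10 + 0)**2 = (4 + 3*sqrt(2)*sqrt(9))**2*10**2 = (4 + 3*sqrt(2)*3)**2*100 = (4 + 9*sqrt(2))**2*100 = 100*(4 + 9*sqrt(2))**2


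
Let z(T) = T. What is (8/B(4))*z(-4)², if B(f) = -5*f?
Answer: -32/5 ≈ -6.4000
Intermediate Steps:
(8/B(4))*z(-4)² = (8/((-5*4)))*(-4)² = (8/(-20))*16 = (8*(-1/20))*16 = -⅖*16 = -32/5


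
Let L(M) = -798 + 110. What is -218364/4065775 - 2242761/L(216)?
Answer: 9118411370343/2797253200 ≈ 3259.8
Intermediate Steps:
L(M) = -688
-218364/4065775 - 2242761/L(216) = -218364/4065775 - 2242761/(-688) = -218364*1/4065775 - 2242761*(-1/688) = -218364/4065775 + 2242761/688 = 9118411370343/2797253200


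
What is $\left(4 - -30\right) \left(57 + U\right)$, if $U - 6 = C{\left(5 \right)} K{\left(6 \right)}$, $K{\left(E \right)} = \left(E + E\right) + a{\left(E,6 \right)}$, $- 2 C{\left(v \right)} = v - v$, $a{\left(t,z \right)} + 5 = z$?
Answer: $2142$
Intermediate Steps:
$a{\left(t,z \right)} = -5 + z$
$C{\left(v \right)} = 0$ ($C{\left(v \right)} = - \frac{v - v}{2} = \left(- \frac{1}{2}\right) 0 = 0$)
$K{\left(E \right)} = 1 + 2 E$ ($K{\left(E \right)} = \left(E + E\right) + \left(-5 + 6\right) = 2 E + 1 = 1 + 2 E$)
$U = 6$ ($U = 6 + 0 \left(1 + 2 \cdot 6\right) = 6 + 0 \left(1 + 12\right) = 6 + 0 \cdot 13 = 6 + 0 = 6$)
$\left(4 - -30\right) \left(57 + U\right) = \left(4 - -30\right) \left(57 + 6\right) = \left(4 + 30\right) 63 = 34 \cdot 63 = 2142$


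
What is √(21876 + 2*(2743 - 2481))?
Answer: 40*√14 ≈ 149.67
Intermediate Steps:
√(21876 + 2*(2743 - 2481)) = √(21876 + 2*262) = √(21876 + 524) = √22400 = 40*√14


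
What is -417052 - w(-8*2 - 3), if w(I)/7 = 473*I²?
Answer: -1612323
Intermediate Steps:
w(I) = 3311*I² (w(I) = 7*(473*I²) = 3311*I²)
-417052 - w(-8*2 - 3) = -417052 - 3311*(-8*2 - 3)² = -417052 - 3311*(-16 - 3)² = -417052 - 3311*(-19)² = -417052 - 3311*361 = -417052 - 1*1195271 = -417052 - 1195271 = -1612323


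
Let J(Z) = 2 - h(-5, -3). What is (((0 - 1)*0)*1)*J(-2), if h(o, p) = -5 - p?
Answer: 0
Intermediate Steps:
J(Z) = 4 (J(Z) = 2 - (-5 - 1*(-3)) = 2 - (-5 + 3) = 2 - 1*(-2) = 2 + 2 = 4)
(((0 - 1)*0)*1)*J(-2) = (((0 - 1)*0)*1)*4 = (-1*0*1)*4 = (0*1)*4 = 0*4 = 0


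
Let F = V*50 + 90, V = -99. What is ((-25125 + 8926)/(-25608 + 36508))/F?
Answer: 16199/52974000 ≈ 0.00030579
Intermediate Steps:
F = -4860 (F = -99*50 + 90 = -4950 + 90 = -4860)
((-25125 + 8926)/(-25608 + 36508))/F = ((-25125 + 8926)/(-25608 + 36508))/(-4860) = -16199/10900*(-1/4860) = 16199/52974000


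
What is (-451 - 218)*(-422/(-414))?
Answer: -47053/69 ≈ -681.93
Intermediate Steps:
(-451 - 218)*(-422/(-414)) = -(-282318)*(-1)/414 = -669*211/207 = -47053/69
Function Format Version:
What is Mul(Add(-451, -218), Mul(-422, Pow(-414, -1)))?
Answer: Rational(-47053, 69) ≈ -681.93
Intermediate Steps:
Mul(Add(-451, -218), Mul(-422, Pow(-414, -1))) = Mul(-669, Mul(-422, Rational(-1, 414))) = Mul(-669, Rational(211, 207)) = Rational(-47053, 69)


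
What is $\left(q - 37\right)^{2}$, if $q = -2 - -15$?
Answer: $576$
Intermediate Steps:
$q = 13$ ($q = -2 + 15 = 13$)
$\left(q - 37\right)^{2} = \left(13 - 37\right)^{2} = \left(-24\right)^{2} = 576$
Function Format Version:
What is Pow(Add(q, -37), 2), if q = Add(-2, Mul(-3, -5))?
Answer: 576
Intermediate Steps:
q = 13 (q = Add(-2, 15) = 13)
Pow(Add(q, -37), 2) = Pow(Add(13, -37), 2) = Pow(-24, 2) = 576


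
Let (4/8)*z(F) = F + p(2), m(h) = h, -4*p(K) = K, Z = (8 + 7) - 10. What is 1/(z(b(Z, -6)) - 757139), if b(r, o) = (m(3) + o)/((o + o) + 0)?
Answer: -2/1514279 ≈ -1.3208e-6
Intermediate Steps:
Z = 5 (Z = 15 - 10 = 5)
p(K) = -K/4
b(r, o) = (3 + o)/(2*o) (b(r, o) = (3 + o)/((o + o) + 0) = (3 + o)/(2*o + 0) = (3 + o)/((2*o)) = (3 + o)*(1/(2*o)) = (3 + o)/(2*o))
z(F) = -1 + 2*F (z(F) = 2*(F - ¼*2) = 2*(F - ½) = 2*(-½ + F) = -1 + 2*F)
1/(z(b(Z, -6)) - 757139) = 1/((-1 + 2*((½)*(3 - 6)/(-6))) - 757139) = 1/((-1 + 2*((½)*(-⅙)*(-3))) - 757139) = 1/((-1 + 2*(¼)) - 757139) = 1/((-1 + ½) - 757139) = 1/(-½ - 757139) = 1/(-1514279/2) = -2/1514279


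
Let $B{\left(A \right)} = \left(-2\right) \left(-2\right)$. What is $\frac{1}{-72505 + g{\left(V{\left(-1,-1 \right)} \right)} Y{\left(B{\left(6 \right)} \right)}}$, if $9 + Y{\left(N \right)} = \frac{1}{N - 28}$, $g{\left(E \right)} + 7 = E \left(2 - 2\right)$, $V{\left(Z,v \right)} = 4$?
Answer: $- \frac{24}{1738601} \approx -1.3804 \cdot 10^{-5}$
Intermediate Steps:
$B{\left(A \right)} = 4$
$g{\left(E \right)} = -7$ ($g{\left(E \right)} = -7 + E \left(2 - 2\right) = -7 + E 0 = -7 + 0 = -7$)
$Y{\left(N \right)} = -9 + \frac{1}{-28 + N}$ ($Y{\left(N \right)} = -9 + \frac{1}{N - 28} = -9 + \frac{1}{-28 + N}$)
$\frac{1}{-72505 + g{\left(V{\left(-1,-1 \right)} \right)} Y{\left(B{\left(6 \right)} \right)}} = \frac{1}{-72505 - 7 \frac{253 - 36}{-28 + 4}} = \frac{1}{-72505 - 7 \frac{253 - 36}{-24}} = \frac{1}{-72505 - 7 \left(\left(- \frac{1}{24}\right) 217\right)} = \frac{1}{-72505 - - \frac{1519}{24}} = \frac{1}{-72505 + \frac{1519}{24}} = \frac{1}{- \frac{1738601}{24}} = - \frac{24}{1738601}$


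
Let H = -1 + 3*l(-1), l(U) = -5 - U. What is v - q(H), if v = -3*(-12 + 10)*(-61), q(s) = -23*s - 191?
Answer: -474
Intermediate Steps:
H = -13 (H = -1 + 3*(-5 - 1*(-1)) = -1 + 3*(-5 + 1) = -1 + 3*(-4) = -1 - 12 = -13)
q(s) = -191 - 23*s
v = -366 (v = -3*(-2)*(-61) = 6*(-61) = -366)
v - q(H) = -366 - (-191 - 23*(-13)) = -366 - (-191 + 299) = -366 - 1*108 = -366 - 108 = -474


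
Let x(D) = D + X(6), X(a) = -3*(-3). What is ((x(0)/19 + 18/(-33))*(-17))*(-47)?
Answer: -11985/209 ≈ -57.344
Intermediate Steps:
X(a) = 9
x(D) = 9 + D (x(D) = D + 9 = 9 + D)
((x(0)/19 + 18/(-33))*(-17))*(-47) = (((9 + 0)/19 + 18/(-33))*(-17))*(-47) = ((9*(1/19) + 18*(-1/33))*(-17))*(-47) = ((9/19 - 6/11)*(-17))*(-47) = -15/209*(-17)*(-47) = (255/209)*(-47) = -11985/209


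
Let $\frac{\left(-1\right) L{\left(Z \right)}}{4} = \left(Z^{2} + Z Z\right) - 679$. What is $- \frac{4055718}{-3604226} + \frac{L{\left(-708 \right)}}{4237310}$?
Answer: $\frac{685443395771}{3818055718015} \approx 0.17953$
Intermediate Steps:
$L{\left(Z \right)} = 2716 - 8 Z^{2}$ ($L{\left(Z \right)} = - 4 \left(\left(Z^{2} + Z Z\right) - 679\right) = - 4 \left(\left(Z^{2} + Z^{2}\right) - 679\right) = - 4 \left(2 Z^{2} - 679\right) = - 4 \left(-679 + 2 Z^{2}\right) = 2716 - 8 Z^{2}$)
$- \frac{4055718}{-3604226} + \frac{L{\left(-708 \right)}}{4237310} = - \frac{4055718}{-3604226} + \frac{2716 - 8 \left(-708\right)^{2}}{4237310} = \left(-4055718\right) \left(- \frac{1}{3604226}\right) + \left(2716 - 4010112\right) \frac{1}{4237310} = \frac{2027859}{1802113} + \left(2716 - 4010112\right) \frac{1}{4237310} = \frac{2027859}{1802113} - \frac{2003698}{2118655} = \frac{685443395771}{3818055718015}$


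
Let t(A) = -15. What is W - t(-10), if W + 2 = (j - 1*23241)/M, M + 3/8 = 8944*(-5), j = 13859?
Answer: 4725975/357763 ≈ 13.210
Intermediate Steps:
M = -357763/8 (M = -3/8 + 8944*(-5) = -3/8 - 44720 = -357763/8 ≈ -44720.)
W = -640470/357763 (W = -2 + (13859 - 1*23241)/(-357763/8) = -2 + (13859 - 23241)*(-8/357763) = -2 - 9382*(-8/357763) = -2 + 75056/357763 = -640470/357763 ≈ -1.7902)
W - t(-10) = -640470/357763 - 1*(-15) = -640470/357763 + 15 = 4725975/357763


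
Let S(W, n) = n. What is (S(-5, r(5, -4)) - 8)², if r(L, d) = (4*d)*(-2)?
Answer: 576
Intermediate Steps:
r(L, d) = -8*d
(S(-5, r(5, -4)) - 8)² = (-8*(-4) - 8)² = (32 - 8)² = 24² = 576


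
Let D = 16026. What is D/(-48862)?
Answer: -8013/24431 ≈ -0.32798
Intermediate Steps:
D/(-48862) = 16026/(-48862) = 16026*(-1/48862) = -8013/24431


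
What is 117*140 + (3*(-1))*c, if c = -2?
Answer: 16386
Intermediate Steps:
117*140 + (3*(-1))*c = 117*140 + (3*(-1))*(-2) = 16380 - 3*(-2) = 16380 + 6 = 16386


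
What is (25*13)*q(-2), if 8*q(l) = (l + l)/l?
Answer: 325/4 ≈ 81.250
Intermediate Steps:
q(l) = 1/4 (q(l) = ((l + l)/l)/8 = ((2*l)/l)/8 = (1/8)*2 = 1/4)
(25*13)*q(-2) = (25*13)*(1/4) = 325*(1/4) = 325/4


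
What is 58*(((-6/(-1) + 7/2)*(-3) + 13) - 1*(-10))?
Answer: -319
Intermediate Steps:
58*(((-6/(-1) + 7/2)*(-3) + 13) - 1*(-10)) = 58*(((-6*(-1) + 7*(½))*(-3) + 13) + 10) = 58*(((6 + 7/2)*(-3) + 13) + 10) = 58*(((19/2)*(-3) + 13) + 10) = 58*((-57/2 + 13) + 10) = 58*(-31/2 + 10) = 58*(-11/2) = -319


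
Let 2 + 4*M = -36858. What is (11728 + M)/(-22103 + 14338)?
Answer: -2513/7765 ≈ -0.32363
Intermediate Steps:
M = -9215 (M = -½ + (¼)*(-36858) = -½ - 18429/2 = -9215)
(11728 + M)/(-22103 + 14338) = (11728 - 9215)/(-22103 + 14338) = 2513/(-7765) = 2513*(-1/7765) = -2513/7765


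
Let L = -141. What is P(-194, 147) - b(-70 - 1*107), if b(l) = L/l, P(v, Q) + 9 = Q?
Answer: 8095/59 ≈ 137.20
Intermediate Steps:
P(v, Q) = -9 + Q
b(l) = -141/l
P(-194, 147) - b(-70 - 1*107) = (-9 + 147) - (-141)/(-70 - 1*107) = 138 - (-141)/(-70 - 107) = 138 - (-141)/(-177) = 138 - (-141)*(-1)/177 = 138 - 1*47/59 = 138 - 47/59 = 8095/59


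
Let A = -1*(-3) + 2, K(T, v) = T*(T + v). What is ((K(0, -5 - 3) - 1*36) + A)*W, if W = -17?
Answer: 527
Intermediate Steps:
A = 5 (A = 3 + 2 = 5)
((K(0, -5 - 3) - 1*36) + A)*W = ((0*(0 + (-5 - 3)) - 1*36) + 5)*(-17) = ((0*(0 - 8) - 36) + 5)*(-17) = ((0*(-8) - 36) + 5)*(-17) = ((0 - 36) + 5)*(-17) = (-36 + 5)*(-17) = -31*(-17) = 527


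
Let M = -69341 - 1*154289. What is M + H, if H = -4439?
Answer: -228069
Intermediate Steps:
M = -223630 (M = -69341 - 154289 = -223630)
M + H = -223630 - 4439 = -228069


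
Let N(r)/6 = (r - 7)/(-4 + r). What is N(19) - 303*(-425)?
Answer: 643899/5 ≈ 1.2878e+5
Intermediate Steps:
N(r) = 6*(-7 + r)/(-4 + r) (N(r) = 6*((r - 7)/(-4 + r)) = 6*((-7 + r)/(-4 + r)) = 6*(-7 + r)/(-4 + r))
N(19) - 303*(-425) = 6*(-7 + 19)/(-4 + 19) - 303*(-425) = 6*12/15 + 128775 = 6*(1/15)*12 + 128775 = 24/5 + 128775 = 643899/5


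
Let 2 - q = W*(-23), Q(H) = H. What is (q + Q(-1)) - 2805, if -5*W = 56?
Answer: -15308/5 ≈ -3061.6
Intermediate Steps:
W = -56/5 (W = -1/5*56 = -56/5 ≈ -11.200)
q = -1278/5 (q = 2 - (-56)*(-23)/5 = 2 - 1*1288/5 = 2 - 1288/5 = -1278/5 ≈ -255.60)
(q + Q(-1)) - 2805 = (-1278/5 - 1) - 2805 = -1283/5 - 2805 = -15308/5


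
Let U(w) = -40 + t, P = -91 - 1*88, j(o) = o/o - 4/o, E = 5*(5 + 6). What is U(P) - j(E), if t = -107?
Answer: -8136/55 ≈ -147.93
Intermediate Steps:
E = 55 (E = 5*11 = 55)
j(o) = 1 - 4/o
P = -179 (P = -91 - 88 = -179)
U(w) = -147 (U(w) = -40 - 107 = -147)
U(P) - j(E) = -147 - (-4 + 55)/55 = -147 - 51/55 = -8136/55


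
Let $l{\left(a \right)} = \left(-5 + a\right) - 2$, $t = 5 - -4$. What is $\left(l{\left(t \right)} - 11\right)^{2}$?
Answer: $81$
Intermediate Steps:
$t = 9$ ($t = 5 + 4 = 9$)
$l{\left(a \right)} = -7 + a$
$\left(l{\left(t \right)} - 11\right)^{2} = \left(\left(-7 + 9\right) - 11\right)^{2} = \left(2 - 11\right)^{2} = \left(-9\right)^{2} = 81$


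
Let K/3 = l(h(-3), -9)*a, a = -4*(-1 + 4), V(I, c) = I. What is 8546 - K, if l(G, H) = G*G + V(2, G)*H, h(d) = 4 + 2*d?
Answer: 8042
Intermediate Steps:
a = -12 (a = -4*3 = -12)
l(G, H) = G**2 + 2*H (l(G, H) = G*G + 2*H = G**2 + 2*H)
K = 504 (K = 3*(((4 + 2*(-3))**2 + 2*(-9))*(-12)) = 3*(((4 - 6)**2 - 18)*(-12)) = 3*(((-2)**2 - 18)*(-12)) = 3*((4 - 18)*(-12)) = 3*(-14*(-12)) = 3*168 = 504)
8546 - K = 8546 - 1*504 = 8546 - 504 = 8042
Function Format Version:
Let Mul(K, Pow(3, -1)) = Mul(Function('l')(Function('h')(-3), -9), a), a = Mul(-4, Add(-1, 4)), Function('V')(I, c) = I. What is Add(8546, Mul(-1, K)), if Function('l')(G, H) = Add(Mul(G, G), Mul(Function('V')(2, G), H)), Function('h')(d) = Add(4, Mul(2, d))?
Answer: 8042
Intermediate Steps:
a = -12 (a = Mul(-4, 3) = -12)
Function('l')(G, H) = Add(Pow(G, 2), Mul(2, H)) (Function('l')(G, H) = Add(Mul(G, G), Mul(2, H)) = Add(Pow(G, 2), Mul(2, H)))
K = 504 (K = Mul(3, Mul(Add(Pow(Add(4, Mul(2, -3)), 2), Mul(2, -9)), -12)) = Mul(3, Mul(Add(Pow(Add(4, -6), 2), -18), -12)) = Mul(3, Mul(Add(Pow(-2, 2), -18), -12)) = Mul(3, Mul(Add(4, -18), -12)) = Mul(3, Mul(-14, -12)) = Mul(3, 168) = 504)
Add(8546, Mul(-1, K)) = Add(8546, Mul(-1, 504)) = Add(8546, -504) = 8042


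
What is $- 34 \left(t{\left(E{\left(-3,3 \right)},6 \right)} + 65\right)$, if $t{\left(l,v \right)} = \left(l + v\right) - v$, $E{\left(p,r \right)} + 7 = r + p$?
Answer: $-1972$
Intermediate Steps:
$E{\left(p,r \right)} = -7 + p + r$ ($E{\left(p,r \right)} = -7 + \left(r + p\right) = -7 + \left(p + r\right) = -7 + p + r$)
$t{\left(l,v \right)} = l$
$- 34 \left(t{\left(E{\left(-3,3 \right)},6 \right)} + 65\right) = - 34 \left(\left(-7 - 3 + 3\right) + 65\right) = - 34 \left(-7 + 65\right) = \left(-34\right) 58 = -1972$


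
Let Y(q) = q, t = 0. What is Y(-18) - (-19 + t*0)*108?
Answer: 2034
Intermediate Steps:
Y(-18) - (-19 + t*0)*108 = -18 - (-19 + 0*0)*108 = -18 - (-19 + 0)*108 = -18 - (-19)*108 = -18 - 1*(-2052) = -18 + 2052 = 2034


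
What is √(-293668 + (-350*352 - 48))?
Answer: 6*I*√11581 ≈ 645.69*I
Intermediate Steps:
√(-293668 + (-350*352 - 48)) = √(-293668 + (-123200 - 48)) = √(-293668 - 123248) = √(-416916) = 6*I*√11581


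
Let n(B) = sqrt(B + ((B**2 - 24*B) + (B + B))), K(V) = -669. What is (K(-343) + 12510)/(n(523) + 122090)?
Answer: 240944615/2484284259 - 3947*sqrt(262546)/4968568518 ≈ 0.096581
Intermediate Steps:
n(B) = sqrt(B**2 - 21*B) (n(B) = sqrt(B + ((B**2 - 24*B) + 2*B)) = sqrt(B + (B**2 - 22*B)) = sqrt(B**2 - 21*B))
(K(-343) + 12510)/(n(523) + 122090) = (-669 + 12510)/(sqrt(523*(-21 + 523)) + 122090) = 11841/(sqrt(523*502) + 122090) = 11841/(sqrt(262546) + 122090) = 11841/(122090 + sqrt(262546))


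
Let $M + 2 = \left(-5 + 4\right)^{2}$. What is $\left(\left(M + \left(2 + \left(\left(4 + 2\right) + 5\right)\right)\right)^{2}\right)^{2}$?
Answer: $20736$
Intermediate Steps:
$M = -1$ ($M = -2 + \left(-5 + 4\right)^{2} = -2 + \left(-1\right)^{2} = -2 + 1 = -1$)
$\left(\left(M + \left(2 + \left(\left(4 + 2\right) + 5\right)\right)\right)^{2}\right)^{2} = \left(\left(-1 + \left(2 + \left(\left(4 + 2\right) + 5\right)\right)\right)^{2}\right)^{2} = \left(\left(-1 + \left(2 + \left(6 + 5\right)\right)\right)^{2}\right)^{2} = \left(\left(-1 + \left(2 + 11\right)\right)^{2}\right)^{2} = \left(\left(-1 + 13\right)^{2}\right)^{2} = \left(12^{2}\right)^{2} = 144^{2} = 20736$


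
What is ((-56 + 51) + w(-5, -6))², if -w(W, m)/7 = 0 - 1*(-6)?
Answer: 2209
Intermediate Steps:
w(W, m) = -42 (w(W, m) = -7*(0 - 1*(-6)) = -7*(0 + 6) = -7*6 = -42)
((-56 + 51) + w(-5, -6))² = ((-56 + 51) - 42)² = (-5 - 42)² = (-47)² = 2209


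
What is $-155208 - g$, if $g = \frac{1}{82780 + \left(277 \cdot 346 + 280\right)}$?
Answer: $- \frac{27767021617}{178902} \approx -1.5521 \cdot 10^{5}$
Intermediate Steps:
$g = \frac{1}{178902}$ ($g = \frac{1}{82780 + \left(95842 + 280\right)} = \frac{1}{82780 + 96122} = \frac{1}{178902} \approx 5.5897 \cdot 10^{-6}$)
$-155208 - g = -155208 - \frac{1}{178902} = - \frac{27767021617}{178902}$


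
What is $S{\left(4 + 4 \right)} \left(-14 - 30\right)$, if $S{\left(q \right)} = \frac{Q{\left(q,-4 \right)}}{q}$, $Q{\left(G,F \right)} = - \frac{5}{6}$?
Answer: $\frac{55}{12} \approx 4.5833$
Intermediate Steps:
$Q{\left(G,F \right)} = - \frac{5}{6}$ ($Q{\left(G,F \right)} = \left(-5\right) \frac{1}{6} = - \frac{5}{6}$)
$S{\left(q \right)} = - \frac{5}{6 q}$
$S{\left(4 + 4 \right)} \left(-14 - 30\right) = - \frac{5}{6 \left(4 + 4\right)} \left(-14 - 30\right) = - \frac{5}{6 \cdot 8} \left(-44\right) = \left(- \frac{5}{6}\right) \frac{1}{8} \left(-44\right) = \left(- \frac{5}{48}\right) \left(-44\right) = \frac{55}{12}$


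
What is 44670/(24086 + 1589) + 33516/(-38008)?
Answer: 41864703/48792770 ≈ 0.85801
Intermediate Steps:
44670/(24086 + 1589) + 33516/(-38008) = 44670/25675 + 33516*(-1/38008) = 44670*(1/25675) - 8379/9502 = 8934/5135 - 8379/9502 = 41864703/48792770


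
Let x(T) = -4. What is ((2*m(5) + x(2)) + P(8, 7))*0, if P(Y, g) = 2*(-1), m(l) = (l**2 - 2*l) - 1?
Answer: 0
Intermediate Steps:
m(l) = -1 + l**2 - 2*l
P(Y, g) = -2
((2*m(5) + x(2)) + P(8, 7))*0 = ((2*(-1 + 5**2 - 2*5) - 4) - 2)*0 = ((2*(-1 + 25 - 10) - 4) - 2)*0 = ((2*14 - 4) - 2)*0 = ((28 - 4) - 2)*0 = (24 - 2)*0 = 22*0 = 0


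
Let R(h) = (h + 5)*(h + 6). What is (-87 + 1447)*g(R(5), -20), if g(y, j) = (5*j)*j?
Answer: 2720000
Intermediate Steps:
R(h) = (5 + h)*(6 + h)
g(y, j) = 5*j**2
(-87 + 1447)*g(R(5), -20) = (-87 + 1447)*(5*(-20)**2) = 1360*(5*400) = 1360*2000 = 2720000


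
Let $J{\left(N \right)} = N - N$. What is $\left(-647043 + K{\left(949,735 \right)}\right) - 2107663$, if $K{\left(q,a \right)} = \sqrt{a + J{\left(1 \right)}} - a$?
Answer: $-2755441 + 7 \sqrt{15} \approx -2.7554 \cdot 10^{6}$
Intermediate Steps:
$J{\left(N \right)} = 0$
$K{\left(q,a \right)} = \sqrt{a} - a$ ($K{\left(q,a \right)} = \sqrt{a + 0} - a = \sqrt{a} - a$)
$\left(-647043 + K{\left(949,735 \right)}\right) - 2107663 = \left(-647043 + \left(\sqrt{735} - 735\right)\right) - 2107663 = \left(-647043 - \left(735 - 7 \sqrt{15}\right)\right) - 2107663 = \left(-647778 + 7 \sqrt{15}\right) - 2107663 = -2755441 + 7 \sqrt{15}$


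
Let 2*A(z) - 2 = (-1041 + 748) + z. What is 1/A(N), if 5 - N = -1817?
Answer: 2/1531 ≈ 0.0013063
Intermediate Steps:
N = 1822 (N = 5 - 1*(-1817) = 5 + 1817 = 1822)
A(z) = -291/2 + z/2 (A(z) = 1 + ((-1041 + 748) + z)/2 = 1 + (-293 + z)/2 = 1 + (-293/2 + z/2) = -291/2 + z/2)
1/A(N) = 1/(-291/2 + (½)*1822) = 1/(-291/2 + 911) = 1/(1531/2) = 2/1531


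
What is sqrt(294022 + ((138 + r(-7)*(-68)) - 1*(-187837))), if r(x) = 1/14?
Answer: sqrt(23617615)/7 ≈ 694.26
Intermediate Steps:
r(x) = 1/14
sqrt(294022 + ((138 + r(-7)*(-68)) - 1*(-187837))) = sqrt(294022 + ((138 + (1/14)*(-68)) - 1*(-187837))) = sqrt(294022 + ((138 - 34/7) + 187837)) = sqrt(294022 + (932/7 + 187837)) = sqrt(294022 + 1315791/7) = sqrt(3373945/7) = sqrt(23617615)/7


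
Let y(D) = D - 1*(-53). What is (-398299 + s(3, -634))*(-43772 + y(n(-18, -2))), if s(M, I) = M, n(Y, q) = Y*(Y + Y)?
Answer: 17155007016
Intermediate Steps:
n(Y, q) = 2*Y² (n(Y, q) = Y*(2*Y) = 2*Y²)
y(D) = 53 + D (y(D) = D + 53 = 53 + D)
(-398299 + s(3, -634))*(-43772 + y(n(-18, -2))) = (-398299 + 3)*(-43772 + (53 + 2*(-18)²)) = -398296*(-43772 + (53 + 2*324)) = -398296*(-43772 + (53 + 648)) = -398296*(-43772 + 701) = -398296*(-43071) = 17155007016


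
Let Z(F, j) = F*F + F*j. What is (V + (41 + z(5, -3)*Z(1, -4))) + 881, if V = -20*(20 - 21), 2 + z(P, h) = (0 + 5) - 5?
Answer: 948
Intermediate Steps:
z(P, h) = -2 (z(P, h) = -2 + ((0 + 5) - 5) = -2 + (5 - 5) = -2 + 0 = -2)
V = 20 (V = -20*(-1) = 20)
Z(F, j) = F² + F*j
(V + (41 + z(5, -3)*Z(1, -4))) + 881 = (20 + (41 - 2*(1 - 4))) + 881 = (20 + (41 - 2*(-3))) + 881 = (20 + (41 + 6)) + 881 = (20 + 47) + 881 = 67 + 881 = 948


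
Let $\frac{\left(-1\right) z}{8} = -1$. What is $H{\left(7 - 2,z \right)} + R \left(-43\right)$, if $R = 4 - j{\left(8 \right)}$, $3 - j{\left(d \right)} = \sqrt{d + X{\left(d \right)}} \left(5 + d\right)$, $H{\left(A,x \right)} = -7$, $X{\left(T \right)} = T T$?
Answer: $-50 - 3354 \sqrt{2} \approx -4793.3$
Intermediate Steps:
$z = 8$ ($z = \left(-8\right) \left(-1\right) = 8$)
$X{\left(T \right)} = T^{2}$
$j{\left(d \right)} = 3 - \sqrt{d + d^{2}} \left(5 + d\right)$
$R = 1 + 78 \sqrt{2}$ ($R = 4 - \left(3 - 5 \sqrt{8 \left(1 + 8\right)} - 8 \sqrt{8 \left(1 + 8\right)}\right) = 4 - \left(3 - 5 \sqrt{8 \cdot 9} - 8 \sqrt{8 \cdot 9}\right) = 4 - \left(3 - 5 \sqrt{72} - 8 \sqrt{72}\right) = 4 - \left(3 - 5 \cdot 6 \sqrt{2} - 8 \cdot 6 \sqrt{2}\right) = 4 - \left(3 - 30 \sqrt{2} - 48 \sqrt{2}\right) = 4 - \left(3 - 78 \sqrt{2}\right) = 1 + 78 \sqrt{2} \approx 111.31$)
$H{\left(7 - 2,z \right)} + R \left(-43\right) = -7 + \left(1 + 78 \sqrt{2}\right) \left(-43\right) = -7 - \left(43 + 3354 \sqrt{2}\right) = -50 - 3354 \sqrt{2}$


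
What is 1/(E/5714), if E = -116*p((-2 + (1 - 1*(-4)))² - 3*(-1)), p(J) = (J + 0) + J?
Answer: -2857/1392 ≈ -2.0524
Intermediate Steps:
p(J) = 2*J (p(J) = J + J = 2*J)
E = -2784 (E = -232*((-2 + (1 - 1*(-4)))² - 3*(-1)) = -232*((-2 + (1 + 4))² + 3) = -232*((-2 + 5)² + 3) = -232*(3² + 3) = -232*(9 + 3) = -232*12 = -116*24 = -2784)
1/(E/5714) = 1/(-2784/5714) = 1/(-2784*1/5714) = 1/(-1392/2857) = -2857/1392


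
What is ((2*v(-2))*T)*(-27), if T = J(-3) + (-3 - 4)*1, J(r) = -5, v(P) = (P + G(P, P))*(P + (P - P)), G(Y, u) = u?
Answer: 5184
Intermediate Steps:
v(P) = 2*P² (v(P) = (P + P)*(P + (P - P)) = (2*P)*(P + 0) = (2*P)*P = 2*P²)
T = -12 (T = -5 + (-3 - 4)*1 = -5 - 7*1 = -5 - 7 = -12)
((2*v(-2))*T)*(-27) = ((2*(2*(-2)²))*(-12))*(-27) = ((2*(2*4))*(-12))*(-27) = ((2*8)*(-12))*(-27) = (16*(-12))*(-27) = -192*(-27) = 5184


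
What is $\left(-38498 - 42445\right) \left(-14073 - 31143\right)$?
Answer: $3659918688$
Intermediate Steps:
$\left(-38498 - 42445\right) \left(-14073 - 31143\right) = \left(-80943\right) \left(-45216\right) = 3659918688$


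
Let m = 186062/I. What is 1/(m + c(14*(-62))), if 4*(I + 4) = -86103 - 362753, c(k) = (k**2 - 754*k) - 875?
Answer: 56109/78946448258 ≈ 7.1072e-7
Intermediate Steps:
c(k) = -875 + k**2 - 754*k
I = -112218 (I = -4 + (-86103 - 362753)/4 = -4 + (1/4)*(-448856) = -4 - 112214 = -112218)
m = -93031/56109 (m = 186062/(-112218) = 186062*(-1/112218) = -93031/56109 ≈ -1.6580)
1/(m + c(14*(-62))) = 1/(-93031/56109 + (-875 + (14*(-62))**2 - 10556*(-62))) = 1/(-93031/56109 + (-875 + (-868)**2 - 754*(-868))) = 1/(-93031/56109 + (-875 + 753424 + 654472)) = 1/(-93031/56109 + 1407021) = 1/(78946448258/56109) = 56109/78946448258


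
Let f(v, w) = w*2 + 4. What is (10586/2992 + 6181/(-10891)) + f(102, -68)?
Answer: -2102268265/16292936 ≈ -129.03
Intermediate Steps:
f(v, w) = 4 + 2*w (f(v, w) = 2*w + 4 = 4 + 2*w)
(10586/2992 + 6181/(-10891)) + f(102, -68) = (10586/2992 + 6181/(-10891)) + (4 + 2*(-68)) = (10586*(1/2992) + 6181*(-1/10891)) + (4 - 136) = (5293/1496 - 6181/10891) - 132 = 48399287/16292936 - 132 = -2102268265/16292936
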